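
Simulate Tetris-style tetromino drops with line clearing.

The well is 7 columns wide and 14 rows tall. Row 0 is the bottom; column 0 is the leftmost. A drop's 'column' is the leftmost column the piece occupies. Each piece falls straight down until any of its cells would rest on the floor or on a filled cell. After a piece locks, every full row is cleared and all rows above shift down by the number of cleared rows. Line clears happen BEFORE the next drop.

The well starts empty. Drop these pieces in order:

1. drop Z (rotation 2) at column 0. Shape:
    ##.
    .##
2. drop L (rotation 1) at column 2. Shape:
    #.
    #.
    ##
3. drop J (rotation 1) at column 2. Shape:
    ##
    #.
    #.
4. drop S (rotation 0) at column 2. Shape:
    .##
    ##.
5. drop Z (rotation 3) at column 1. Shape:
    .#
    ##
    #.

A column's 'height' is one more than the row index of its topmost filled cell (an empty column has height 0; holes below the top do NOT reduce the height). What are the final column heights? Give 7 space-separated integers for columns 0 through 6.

Drop 1: Z rot2 at col 0 lands with bottom-row=0; cleared 0 line(s) (total 0); column heights now [2 2 1 0 0 0 0], max=2
Drop 2: L rot1 at col 2 lands with bottom-row=1; cleared 0 line(s) (total 0); column heights now [2 2 4 2 0 0 0], max=4
Drop 3: J rot1 at col 2 lands with bottom-row=4; cleared 0 line(s) (total 0); column heights now [2 2 7 7 0 0 0], max=7
Drop 4: S rot0 at col 2 lands with bottom-row=7; cleared 0 line(s) (total 0); column heights now [2 2 8 9 9 0 0], max=9
Drop 5: Z rot3 at col 1 lands with bottom-row=7; cleared 0 line(s) (total 0); column heights now [2 9 10 9 9 0 0], max=10

Answer: 2 9 10 9 9 0 0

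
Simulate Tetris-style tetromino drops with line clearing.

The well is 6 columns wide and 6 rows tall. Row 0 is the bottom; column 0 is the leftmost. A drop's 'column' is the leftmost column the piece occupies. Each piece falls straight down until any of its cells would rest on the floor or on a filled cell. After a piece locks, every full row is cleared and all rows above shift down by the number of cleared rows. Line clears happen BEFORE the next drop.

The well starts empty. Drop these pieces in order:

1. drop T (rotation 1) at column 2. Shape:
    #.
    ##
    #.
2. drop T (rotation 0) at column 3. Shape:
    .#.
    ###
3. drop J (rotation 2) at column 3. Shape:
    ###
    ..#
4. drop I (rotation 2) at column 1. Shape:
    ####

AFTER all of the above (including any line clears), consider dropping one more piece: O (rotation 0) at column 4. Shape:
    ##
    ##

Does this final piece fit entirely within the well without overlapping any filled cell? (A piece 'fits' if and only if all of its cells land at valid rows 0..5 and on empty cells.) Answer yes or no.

Answer: no

Derivation:
Drop 1: T rot1 at col 2 lands with bottom-row=0; cleared 0 line(s) (total 0); column heights now [0 0 3 2 0 0], max=3
Drop 2: T rot0 at col 3 lands with bottom-row=2; cleared 0 line(s) (total 0); column heights now [0 0 3 3 4 3], max=4
Drop 3: J rot2 at col 3 lands with bottom-row=3; cleared 0 line(s) (total 0); column heights now [0 0 3 5 5 5], max=5
Drop 4: I rot2 at col 1 lands with bottom-row=5; cleared 0 line(s) (total 0); column heights now [0 6 6 6 6 5], max=6
Test piece O rot0 at col 4 (width 2): heights before test = [0 6 6 6 6 5]; fits = False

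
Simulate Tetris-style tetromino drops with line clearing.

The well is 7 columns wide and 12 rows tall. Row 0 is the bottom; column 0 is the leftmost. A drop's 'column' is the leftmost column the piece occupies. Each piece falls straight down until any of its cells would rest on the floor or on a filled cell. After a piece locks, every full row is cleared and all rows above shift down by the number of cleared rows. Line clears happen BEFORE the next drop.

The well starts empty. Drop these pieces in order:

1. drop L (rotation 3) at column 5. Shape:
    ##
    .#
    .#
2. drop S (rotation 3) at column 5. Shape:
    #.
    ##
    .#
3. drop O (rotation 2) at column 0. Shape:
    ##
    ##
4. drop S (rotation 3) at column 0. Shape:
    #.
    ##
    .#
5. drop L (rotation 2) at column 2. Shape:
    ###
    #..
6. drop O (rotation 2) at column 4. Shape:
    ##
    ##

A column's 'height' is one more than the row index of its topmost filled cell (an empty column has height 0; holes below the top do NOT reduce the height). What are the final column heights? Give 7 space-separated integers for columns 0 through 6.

Drop 1: L rot3 at col 5 lands with bottom-row=0; cleared 0 line(s) (total 0); column heights now [0 0 0 0 0 3 3], max=3
Drop 2: S rot3 at col 5 lands with bottom-row=3; cleared 0 line(s) (total 0); column heights now [0 0 0 0 0 6 5], max=6
Drop 3: O rot2 at col 0 lands with bottom-row=0; cleared 0 line(s) (total 0); column heights now [2 2 0 0 0 6 5], max=6
Drop 4: S rot3 at col 0 lands with bottom-row=2; cleared 0 line(s) (total 0); column heights now [5 4 0 0 0 6 5], max=6
Drop 5: L rot2 at col 2 lands with bottom-row=0; cleared 0 line(s) (total 0); column heights now [5 4 2 2 2 6 5], max=6
Drop 6: O rot2 at col 4 lands with bottom-row=6; cleared 0 line(s) (total 0); column heights now [5 4 2 2 8 8 5], max=8

Answer: 5 4 2 2 8 8 5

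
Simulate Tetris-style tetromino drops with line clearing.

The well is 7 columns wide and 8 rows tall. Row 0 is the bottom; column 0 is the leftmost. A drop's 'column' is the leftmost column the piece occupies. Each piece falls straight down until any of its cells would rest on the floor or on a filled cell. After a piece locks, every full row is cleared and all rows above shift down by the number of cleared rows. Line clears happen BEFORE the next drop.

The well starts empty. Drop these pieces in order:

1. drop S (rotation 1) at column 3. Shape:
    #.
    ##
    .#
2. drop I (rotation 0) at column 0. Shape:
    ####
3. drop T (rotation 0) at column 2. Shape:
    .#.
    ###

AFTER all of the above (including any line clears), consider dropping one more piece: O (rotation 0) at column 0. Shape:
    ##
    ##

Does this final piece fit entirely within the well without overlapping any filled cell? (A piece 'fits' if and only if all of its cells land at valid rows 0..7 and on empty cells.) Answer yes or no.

Answer: yes

Derivation:
Drop 1: S rot1 at col 3 lands with bottom-row=0; cleared 0 line(s) (total 0); column heights now [0 0 0 3 2 0 0], max=3
Drop 2: I rot0 at col 0 lands with bottom-row=3; cleared 0 line(s) (total 0); column heights now [4 4 4 4 2 0 0], max=4
Drop 3: T rot0 at col 2 lands with bottom-row=4; cleared 0 line(s) (total 0); column heights now [4 4 5 6 5 0 0], max=6
Test piece O rot0 at col 0 (width 2): heights before test = [4 4 5 6 5 0 0]; fits = True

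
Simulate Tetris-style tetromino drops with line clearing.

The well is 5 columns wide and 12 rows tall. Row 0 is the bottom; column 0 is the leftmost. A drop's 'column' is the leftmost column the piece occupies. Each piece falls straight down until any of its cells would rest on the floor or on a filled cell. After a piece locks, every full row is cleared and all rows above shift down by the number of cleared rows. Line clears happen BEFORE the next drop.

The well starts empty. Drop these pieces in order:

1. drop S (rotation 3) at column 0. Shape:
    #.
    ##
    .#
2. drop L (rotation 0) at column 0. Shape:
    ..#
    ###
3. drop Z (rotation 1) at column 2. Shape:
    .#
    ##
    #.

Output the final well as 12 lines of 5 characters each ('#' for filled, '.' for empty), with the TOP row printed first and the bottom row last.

Drop 1: S rot3 at col 0 lands with bottom-row=0; cleared 0 line(s) (total 0); column heights now [3 2 0 0 0], max=3
Drop 2: L rot0 at col 0 lands with bottom-row=3; cleared 0 line(s) (total 0); column heights now [4 4 5 0 0], max=5
Drop 3: Z rot1 at col 2 lands with bottom-row=5; cleared 0 line(s) (total 0); column heights now [4 4 7 8 0], max=8

Answer: .....
.....
.....
.....
...#.
..##.
..#..
..#..
###..
#....
##...
.#...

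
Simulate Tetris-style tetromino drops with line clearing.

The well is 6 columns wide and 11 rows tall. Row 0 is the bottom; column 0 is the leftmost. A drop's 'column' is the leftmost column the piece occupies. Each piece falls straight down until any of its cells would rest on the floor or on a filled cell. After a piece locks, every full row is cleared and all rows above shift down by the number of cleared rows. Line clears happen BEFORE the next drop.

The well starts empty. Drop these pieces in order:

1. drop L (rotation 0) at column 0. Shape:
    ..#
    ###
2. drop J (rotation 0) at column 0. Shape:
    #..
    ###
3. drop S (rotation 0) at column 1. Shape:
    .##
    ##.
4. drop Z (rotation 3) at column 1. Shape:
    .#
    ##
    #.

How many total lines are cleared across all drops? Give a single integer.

Answer: 0

Derivation:
Drop 1: L rot0 at col 0 lands with bottom-row=0; cleared 0 line(s) (total 0); column heights now [1 1 2 0 0 0], max=2
Drop 2: J rot0 at col 0 lands with bottom-row=2; cleared 0 line(s) (total 0); column heights now [4 3 3 0 0 0], max=4
Drop 3: S rot0 at col 1 lands with bottom-row=3; cleared 0 line(s) (total 0); column heights now [4 4 5 5 0 0], max=5
Drop 4: Z rot3 at col 1 lands with bottom-row=4; cleared 0 line(s) (total 0); column heights now [4 6 7 5 0 0], max=7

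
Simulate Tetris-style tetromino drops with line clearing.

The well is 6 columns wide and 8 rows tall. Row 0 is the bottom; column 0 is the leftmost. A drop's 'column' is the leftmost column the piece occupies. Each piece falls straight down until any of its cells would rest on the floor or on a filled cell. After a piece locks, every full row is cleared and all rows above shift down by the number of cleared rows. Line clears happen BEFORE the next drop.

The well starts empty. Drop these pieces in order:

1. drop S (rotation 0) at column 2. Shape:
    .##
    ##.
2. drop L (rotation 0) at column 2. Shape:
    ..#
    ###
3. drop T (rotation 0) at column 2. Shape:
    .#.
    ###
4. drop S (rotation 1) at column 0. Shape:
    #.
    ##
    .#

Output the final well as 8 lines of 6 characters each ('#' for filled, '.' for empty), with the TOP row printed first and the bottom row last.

Drop 1: S rot0 at col 2 lands with bottom-row=0; cleared 0 line(s) (total 0); column heights now [0 0 1 2 2 0], max=2
Drop 2: L rot0 at col 2 lands with bottom-row=2; cleared 0 line(s) (total 0); column heights now [0 0 3 3 4 0], max=4
Drop 3: T rot0 at col 2 lands with bottom-row=4; cleared 0 line(s) (total 0); column heights now [0 0 5 6 5 0], max=6
Drop 4: S rot1 at col 0 lands with bottom-row=0; cleared 0 line(s) (total 0); column heights now [3 2 5 6 5 0], max=6

Answer: ......
......
...#..
..###.
....#.
#.###.
##.##.
.###..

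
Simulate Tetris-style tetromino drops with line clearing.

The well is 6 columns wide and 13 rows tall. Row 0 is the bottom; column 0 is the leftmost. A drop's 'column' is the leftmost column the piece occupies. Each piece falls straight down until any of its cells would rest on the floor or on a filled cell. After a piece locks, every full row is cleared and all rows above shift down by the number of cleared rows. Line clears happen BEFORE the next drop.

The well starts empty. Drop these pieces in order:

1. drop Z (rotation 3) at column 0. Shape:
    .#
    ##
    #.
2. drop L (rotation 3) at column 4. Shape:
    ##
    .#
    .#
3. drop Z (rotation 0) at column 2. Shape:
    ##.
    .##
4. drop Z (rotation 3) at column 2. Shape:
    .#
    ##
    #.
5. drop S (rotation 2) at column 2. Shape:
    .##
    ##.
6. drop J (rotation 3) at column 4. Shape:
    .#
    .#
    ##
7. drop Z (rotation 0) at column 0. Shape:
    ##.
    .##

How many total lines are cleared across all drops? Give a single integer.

Answer: 0

Derivation:
Drop 1: Z rot3 at col 0 lands with bottom-row=0; cleared 0 line(s) (total 0); column heights now [2 3 0 0 0 0], max=3
Drop 2: L rot3 at col 4 lands with bottom-row=0; cleared 0 line(s) (total 0); column heights now [2 3 0 0 3 3], max=3
Drop 3: Z rot0 at col 2 lands with bottom-row=3; cleared 0 line(s) (total 0); column heights now [2 3 5 5 4 3], max=5
Drop 4: Z rot3 at col 2 lands with bottom-row=5; cleared 0 line(s) (total 0); column heights now [2 3 7 8 4 3], max=8
Drop 5: S rot2 at col 2 lands with bottom-row=8; cleared 0 line(s) (total 0); column heights now [2 3 9 10 10 3], max=10
Drop 6: J rot3 at col 4 lands with bottom-row=10; cleared 0 line(s) (total 0); column heights now [2 3 9 10 11 13], max=13
Drop 7: Z rot0 at col 0 lands with bottom-row=9; cleared 0 line(s) (total 0); column heights now [11 11 10 10 11 13], max=13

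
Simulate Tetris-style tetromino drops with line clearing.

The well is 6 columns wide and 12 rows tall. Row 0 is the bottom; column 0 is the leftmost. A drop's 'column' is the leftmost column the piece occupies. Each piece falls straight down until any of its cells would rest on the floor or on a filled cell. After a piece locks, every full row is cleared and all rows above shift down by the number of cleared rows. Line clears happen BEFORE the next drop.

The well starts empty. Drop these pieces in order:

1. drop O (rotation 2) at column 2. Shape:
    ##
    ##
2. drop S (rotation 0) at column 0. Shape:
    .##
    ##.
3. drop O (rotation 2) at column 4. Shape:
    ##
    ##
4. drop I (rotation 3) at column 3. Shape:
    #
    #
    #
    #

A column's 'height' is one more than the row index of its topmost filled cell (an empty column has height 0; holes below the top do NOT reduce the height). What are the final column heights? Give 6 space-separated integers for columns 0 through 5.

Drop 1: O rot2 at col 2 lands with bottom-row=0; cleared 0 line(s) (total 0); column heights now [0 0 2 2 0 0], max=2
Drop 2: S rot0 at col 0 lands with bottom-row=1; cleared 0 line(s) (total 0); column heights now [2 3 3 2 0 0], max=3
Drop 3: O rot2 at col 4 lands with bottom-row=0; cleared 1 line(s) (total 1); column heights now [0 2 2 1 1 1], max=2
Drop 4: I rot3 at col 3 lands with bottom-row=1; cleared 0 line(s) (total 1); column heights now [0 2 2 5 1 1], max=5

Answer: 0 2 2 5 1 1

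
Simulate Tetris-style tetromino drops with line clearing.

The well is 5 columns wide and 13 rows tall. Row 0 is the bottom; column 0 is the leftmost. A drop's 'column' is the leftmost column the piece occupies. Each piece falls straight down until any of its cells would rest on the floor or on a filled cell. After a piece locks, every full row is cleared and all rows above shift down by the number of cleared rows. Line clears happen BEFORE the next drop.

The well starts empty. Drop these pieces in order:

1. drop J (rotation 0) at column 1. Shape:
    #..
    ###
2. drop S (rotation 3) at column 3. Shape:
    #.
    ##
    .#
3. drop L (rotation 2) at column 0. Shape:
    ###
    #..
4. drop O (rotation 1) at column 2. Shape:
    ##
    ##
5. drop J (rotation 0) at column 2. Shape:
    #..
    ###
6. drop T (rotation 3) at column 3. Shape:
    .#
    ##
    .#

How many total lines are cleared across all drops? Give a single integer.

Answer: 0

Derivation:
Drop 1: J rot0 at col 1 lands with bottom-row=0; cleared 0 line(s) (total 0); column heights now [0 2 1 1 0], max=2
Drop 2: S rot3 at col 3 lands with bottom-row=0; cleared 0 line(s) (total 0); column heights now [0 2 1 3 2], max=3
Drop 3: L rot2 at col 0 lands with bottom-row=1; cleared 0 line(s) (total 0); column heights now [3 3 3 3 2], max=3
Drop 4: O rot1 at col 2 lands with bottom-row=3; cleared 0 line(s) (total 0); column heights now [3 3 5 5 2], max=5
Drop 5: J rot0 at col 2 lands with bottom-row=5; cleared 0 line(s) (total 0); column heights now [3 3 7 6 6], max=7
Drop 6: T rot3 at col 3 lands with bottom-row=6; cleared 0 line(s) (total 0); column heights now [3 3 7 8 9], max=9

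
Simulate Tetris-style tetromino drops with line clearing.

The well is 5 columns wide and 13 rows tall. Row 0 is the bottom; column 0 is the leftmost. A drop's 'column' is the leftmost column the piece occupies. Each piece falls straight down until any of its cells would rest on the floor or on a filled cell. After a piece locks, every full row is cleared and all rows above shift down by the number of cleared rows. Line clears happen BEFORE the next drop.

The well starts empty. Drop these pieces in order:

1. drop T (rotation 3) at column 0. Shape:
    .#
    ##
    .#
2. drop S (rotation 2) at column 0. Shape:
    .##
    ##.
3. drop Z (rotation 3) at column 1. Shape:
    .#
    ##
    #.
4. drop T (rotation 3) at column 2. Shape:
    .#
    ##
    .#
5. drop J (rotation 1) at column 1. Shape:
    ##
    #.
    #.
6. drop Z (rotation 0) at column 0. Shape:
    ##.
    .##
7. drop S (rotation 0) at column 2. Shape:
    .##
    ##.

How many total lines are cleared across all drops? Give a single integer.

Drop 1: T rot3 at col 0 lands with bottom-row=0; cleared 0 line(s) (total 0); column heights now [2 3 0 0 0], max=3
Drop 2: S rot2 at col 0 lands with bottom-row=3; cleared 0 line(s) (total 0); column heights now [4 5 5 0 0], max=5
Drop 3: Z rot3 at col 1 lands with bottom-row=5; cleared 0 line(s) (total 0); column heights now [4 7 8 0 0], max=8
Drop 4: T rot3 at col 2 lands with bottom-row=7; cleared 0 line(s) (total 0); column heights now [4 7 9 10 0], max=10
Drop 5: J rot1 at col 1 lands with bottom-row=7; cleared 0 line(s) (total 0); column heights now [4 10 10 10 0], max=10
Drop 6: Z rot0 at col 0 lands with bottom-row=10; cleared 0 line(s) (total 0); column heights now [12 12 11 10 0], max=12
Drop 7: S rot0 at col 2 lands with bottom-row=11; cleared 0 line(s) (total 0); column heights now [12 12 12 13 13], max=13

Answer: 0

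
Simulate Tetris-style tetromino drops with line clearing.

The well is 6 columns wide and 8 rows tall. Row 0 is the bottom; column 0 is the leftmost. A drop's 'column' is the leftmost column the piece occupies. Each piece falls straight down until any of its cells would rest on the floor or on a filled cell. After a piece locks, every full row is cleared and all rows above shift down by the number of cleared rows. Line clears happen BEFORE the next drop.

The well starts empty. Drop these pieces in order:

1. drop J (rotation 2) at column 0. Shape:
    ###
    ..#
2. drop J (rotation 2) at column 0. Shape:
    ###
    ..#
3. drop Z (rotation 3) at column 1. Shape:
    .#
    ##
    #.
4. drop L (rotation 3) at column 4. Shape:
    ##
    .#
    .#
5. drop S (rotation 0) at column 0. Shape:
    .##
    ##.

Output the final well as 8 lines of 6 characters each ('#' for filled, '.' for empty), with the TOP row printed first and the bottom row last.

Answer: .##...
###...
.##...
.#....
###...
..#.##
###..#
..#..#

Derivation:
Drop 1: J rot2 at col 0 lands with bottom-row=0; cleared 0 line(s) (total 0); column heights now [2 2 2 0 0 0], max=2
Drop 2: J rot2 at col 0 lands with bottom-row=2; cleared 0 line(s) (total 0); column heights now [4 4 4 0 0 0], max=4
Drop 3: Z rot3 at col 1 lands with bottom-row=4; cleared 0 line(s) (total 0); column heights now [4 6 7 0 0 0], max=7
Drop 4: L rot3 at col 4 lands with bottom-row=0; cleared 0 line(s) (total 0); column heights now [4 6 7 0 3 3], max=7
Drop 5: S rot0 at col 0 lands with bottom-row=6; cleared 0 line(s) (total 0); column heights now [7 8 8 0 3 3], max=8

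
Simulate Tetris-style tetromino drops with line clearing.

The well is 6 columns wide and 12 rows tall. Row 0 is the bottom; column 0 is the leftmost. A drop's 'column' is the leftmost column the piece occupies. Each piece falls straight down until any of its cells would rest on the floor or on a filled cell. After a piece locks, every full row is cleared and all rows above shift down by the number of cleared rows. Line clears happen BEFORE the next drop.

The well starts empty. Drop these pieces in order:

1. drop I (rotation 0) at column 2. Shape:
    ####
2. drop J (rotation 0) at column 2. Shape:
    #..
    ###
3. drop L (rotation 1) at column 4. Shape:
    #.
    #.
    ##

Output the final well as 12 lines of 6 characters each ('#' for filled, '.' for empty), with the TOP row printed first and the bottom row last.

Answer: ......
......
......
......
......
......
......
....#.
....#.
..#.##
..###.
..####

Derivation:
Drop 1: I rot0 at col 2 lands with bottom-row=0; cleared 0 line(s) (total 0); column heights now [0 0 1 1 1 1], max=1
Drop 2: J rot0 at col 2 lands with bottom-row=1; cleared 0 line(s) (total 0); column heights now [0 0 3 2 2 1], max=3
Drop 3: L rot1 at col 4 lands with bottom-row=2; cleared 0 line(s) (total 0); column heights now [0 0 3 2 5 3], max=5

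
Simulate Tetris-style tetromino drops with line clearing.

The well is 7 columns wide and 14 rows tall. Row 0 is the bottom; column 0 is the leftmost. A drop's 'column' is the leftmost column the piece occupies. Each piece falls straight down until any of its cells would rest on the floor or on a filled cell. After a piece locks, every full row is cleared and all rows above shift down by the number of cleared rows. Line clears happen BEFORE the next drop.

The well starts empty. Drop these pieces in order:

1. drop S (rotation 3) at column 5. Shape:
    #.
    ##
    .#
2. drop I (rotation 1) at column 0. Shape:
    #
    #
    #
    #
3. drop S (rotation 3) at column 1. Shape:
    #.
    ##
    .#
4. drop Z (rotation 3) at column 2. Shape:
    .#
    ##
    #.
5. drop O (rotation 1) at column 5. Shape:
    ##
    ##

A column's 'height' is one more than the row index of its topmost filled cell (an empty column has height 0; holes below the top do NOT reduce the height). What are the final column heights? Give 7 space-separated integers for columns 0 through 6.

Answer: 4 3 4 5 0 5 5

Derivation:
Drop 1: S rot3 at col 5 lands with bottom-row=0; cleared 0 line(s) (total 0); column heights now [0 0 0 0 0 3 2], max=3
Drop 2: I rot1 at col 0 lands with bottom-row=0; cleared 0 line(s) (total 0); column heights now [4 0 0 0 0 3 2], max=4
Drop 3: S rot3 at col 1 lands with bottom-row=0; cleared 0 line(s) (total 0); column heights now [4 3 2 0 0 3 2], max=4
Drop 4: Z rot3 at col 2 lands with bottom-row=2; cleared 0 line(s) (total 0); column heights now [4 3 4 5 0 3 2], max=5
Drop 5: O rot1 at col 5 lands with bottom-row=3; cleared 0 line(s) (total 0); column heights now [4 3 4 5 0 5 5], max=5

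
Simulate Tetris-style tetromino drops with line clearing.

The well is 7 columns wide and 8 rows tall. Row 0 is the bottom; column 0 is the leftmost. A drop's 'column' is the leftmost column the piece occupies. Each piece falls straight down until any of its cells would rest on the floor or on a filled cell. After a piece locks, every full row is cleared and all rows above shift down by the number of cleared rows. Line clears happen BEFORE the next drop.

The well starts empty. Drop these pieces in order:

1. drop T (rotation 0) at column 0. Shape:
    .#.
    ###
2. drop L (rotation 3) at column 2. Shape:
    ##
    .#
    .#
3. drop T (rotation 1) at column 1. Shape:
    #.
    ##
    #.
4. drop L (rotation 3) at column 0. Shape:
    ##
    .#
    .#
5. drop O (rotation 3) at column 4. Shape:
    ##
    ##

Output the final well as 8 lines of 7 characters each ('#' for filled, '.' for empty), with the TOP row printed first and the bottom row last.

Drop 1: T rot0 at col 0 lands with bottom-row=0; cleared 0 line(s) (total 0); column heights now [1 2 1 0 0 0 0], max=2
Drop 2: L rot3 at col 2 lands with bottom-row=0; cleared 0 line(s) (total 0); column heights now [1 2 3 3 0 0 0], max=3
Drop 3: T rot1 at col 1 lands with bottom-row=2; cleared 0 line(s) (total 0); column heights now [1 5 4 3 0 0 0], max=5
Drop 4: L rot3 at col 0 lands with bottom-row=5; cleared 0 line(s) (total 0); column heights now [8 8 4 3 0 0 0], max=8
Drop 5: O rot3 at col 4 lands with bottom-row=0; cleared 0 line(s) (total 0); column heights now [8 8 4 3 2 2 0], max=8

Answer: ##.....
.#.....
.#.....
.#.....
.##....
.###...
.#.###.
######.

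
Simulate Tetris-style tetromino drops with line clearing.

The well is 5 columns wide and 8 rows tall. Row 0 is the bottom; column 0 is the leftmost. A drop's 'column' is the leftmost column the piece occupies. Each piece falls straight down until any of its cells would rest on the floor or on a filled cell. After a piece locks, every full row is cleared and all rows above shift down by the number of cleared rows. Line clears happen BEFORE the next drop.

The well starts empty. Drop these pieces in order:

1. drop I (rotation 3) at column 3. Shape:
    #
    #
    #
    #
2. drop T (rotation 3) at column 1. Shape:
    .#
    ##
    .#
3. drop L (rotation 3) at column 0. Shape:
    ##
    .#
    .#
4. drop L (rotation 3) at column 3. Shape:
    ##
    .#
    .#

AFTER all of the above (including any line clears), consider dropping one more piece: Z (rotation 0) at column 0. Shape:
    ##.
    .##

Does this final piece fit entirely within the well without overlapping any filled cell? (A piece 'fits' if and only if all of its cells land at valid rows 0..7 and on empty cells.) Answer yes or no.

Drop 1: I rot3 at col 3 lands with bottom-row=0; cleared 0 line(s) (total 0); column heights now [0 0 0 4 0], max=4
Drop 2: T rot3 at col 1 lands with bottom-row=0; cleared 0 line(s) (total 0); column heights now [0 2 3 4 0], max=4
Drop 3: L rot3 at col 0 lands with bottom-row=2; cleared 0 line(s) (total 0); column heights now [5 5 3 4 0], max=5
Drop 4: L rot3 at col 3 lands with bottom-row=2; cleared 0 line(s) (total 0); column heights now [5 5 3 5 5], max=5
Test piece Z rot0 at col 0 (width 3): heights before test = [5 5 3 5 5]; fits = True

Answer: yes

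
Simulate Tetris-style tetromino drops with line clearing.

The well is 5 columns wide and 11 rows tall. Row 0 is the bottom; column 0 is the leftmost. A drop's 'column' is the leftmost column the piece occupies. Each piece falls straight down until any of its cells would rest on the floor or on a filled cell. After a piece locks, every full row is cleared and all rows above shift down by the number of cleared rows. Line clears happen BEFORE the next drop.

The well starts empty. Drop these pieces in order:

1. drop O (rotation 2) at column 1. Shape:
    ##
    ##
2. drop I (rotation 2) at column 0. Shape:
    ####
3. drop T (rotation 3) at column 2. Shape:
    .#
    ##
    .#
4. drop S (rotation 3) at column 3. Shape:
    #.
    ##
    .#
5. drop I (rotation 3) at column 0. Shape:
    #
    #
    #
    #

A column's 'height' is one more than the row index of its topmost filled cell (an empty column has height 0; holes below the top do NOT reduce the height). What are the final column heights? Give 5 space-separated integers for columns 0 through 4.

Drop 1: O rot2 at col 1 lands with bottom-row=0; cleared 0 line(s) (total 0); column heights now [0 2 2 0 0], max=2
Drop 2: I rot2 at col 0 lands with bottom-row=2; cleared 0 line(s) (total 0); column heights now [3 3 3 3 0], max=3
Drop 3: T rot3 at col 2 lands with bottom-row=3; cleared 0 line(s) (total 0); column heights now [3 3 5 6 0], max=6
Drop 4: S rot3 at col 3 lands with bottom-row=5; cleared 0 line(s) (total 0); column heights now [3 3 5 8 7], max=8
Drop 5: I rot3 at col 0 lands with bottom-row=3; cleared 0 line(s) (total 0); column heights now [7 3 5 8 7], max=8

Answer: 7 3 5 8 7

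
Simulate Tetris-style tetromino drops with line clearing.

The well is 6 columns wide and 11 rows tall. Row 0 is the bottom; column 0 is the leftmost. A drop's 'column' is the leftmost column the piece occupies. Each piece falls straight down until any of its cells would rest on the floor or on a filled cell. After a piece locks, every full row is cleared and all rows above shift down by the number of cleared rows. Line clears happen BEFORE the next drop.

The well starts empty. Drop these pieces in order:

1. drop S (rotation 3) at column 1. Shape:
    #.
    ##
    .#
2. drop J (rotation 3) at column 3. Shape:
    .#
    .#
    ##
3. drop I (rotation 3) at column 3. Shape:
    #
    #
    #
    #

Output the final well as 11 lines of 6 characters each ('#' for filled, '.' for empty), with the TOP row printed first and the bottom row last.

Answer: ......
......
......
......
......
......
...#..
...#..
.#.##.
.####.
..###.

Derivation:
Drop 1: S rot3 at col 1 lands with bottom-row=0; cleared 0 line(s) (total 0); column heights now [0 3 2 0 0 0], max=3
Drop 2: J rot3 at col 3 lands with bottom-row=0; cleared 0 line(s) (total 0); column heights now [0 3 2 1 3 0], max=3
Drop 3: I rot3 at col 3 lands with bottom-row=1; cleared 0 line(s) (total 0); column heights now [0 3 2 5 3 0], max=5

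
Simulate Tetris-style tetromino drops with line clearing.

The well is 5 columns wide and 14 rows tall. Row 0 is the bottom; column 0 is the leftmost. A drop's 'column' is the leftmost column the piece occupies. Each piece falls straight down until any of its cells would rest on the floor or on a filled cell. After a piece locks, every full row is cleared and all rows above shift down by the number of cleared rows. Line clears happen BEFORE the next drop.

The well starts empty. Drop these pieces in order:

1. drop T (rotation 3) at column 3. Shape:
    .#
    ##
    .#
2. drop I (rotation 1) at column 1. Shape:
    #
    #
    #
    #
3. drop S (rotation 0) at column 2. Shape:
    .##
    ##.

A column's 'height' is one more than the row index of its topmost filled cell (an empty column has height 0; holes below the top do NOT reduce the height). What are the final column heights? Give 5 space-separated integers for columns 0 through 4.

Drop 1: T rot3 at col 3 lands with bottom-row=0; cleared 0 line(s) (total 0); column heights now [0 0 0 2 3], max=3
Drop 2: I rot1 at col 1 lands with bottom-row=0; cleared 0 line(s) (total 0); column heights now [0 4 0 2 3], max=4
Drop 3: S rot0 at col 2 lands with bottom-row=2; cleared 0 line(s) (total 0); column heights now [0 4 3 4 4], max=4

Answer: 0 4 3 4 4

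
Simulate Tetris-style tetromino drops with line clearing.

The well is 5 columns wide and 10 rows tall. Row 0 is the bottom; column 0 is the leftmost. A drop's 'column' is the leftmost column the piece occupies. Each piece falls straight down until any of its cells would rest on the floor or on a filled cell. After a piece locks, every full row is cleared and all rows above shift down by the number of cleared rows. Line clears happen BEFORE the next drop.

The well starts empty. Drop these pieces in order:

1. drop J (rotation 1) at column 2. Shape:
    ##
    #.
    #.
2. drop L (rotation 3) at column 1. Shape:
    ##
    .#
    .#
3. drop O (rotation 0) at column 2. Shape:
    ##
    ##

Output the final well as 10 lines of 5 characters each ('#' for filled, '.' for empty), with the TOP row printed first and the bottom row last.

Drop 1: J rot1 at col 2 lands with bottom-row=0; cleared 0 line(s) (total 0); column heights now [0 0 3 3 0], max=3
Drop 2: L rot3 at col 1 lands with bottom-row=3; cleared 0 line(s) (total 0); column heights now [0 6 6 3 0], max=6
Drop 3: O rot0 at col 2 lands with bottom-row=6; cleared 0 line(s) (total 0); column heights now [0 6 8 8 0], max=8

Answer: .....
.....
..##.
..##.
.##..
..#..
..#..
..##.
..#..
..#..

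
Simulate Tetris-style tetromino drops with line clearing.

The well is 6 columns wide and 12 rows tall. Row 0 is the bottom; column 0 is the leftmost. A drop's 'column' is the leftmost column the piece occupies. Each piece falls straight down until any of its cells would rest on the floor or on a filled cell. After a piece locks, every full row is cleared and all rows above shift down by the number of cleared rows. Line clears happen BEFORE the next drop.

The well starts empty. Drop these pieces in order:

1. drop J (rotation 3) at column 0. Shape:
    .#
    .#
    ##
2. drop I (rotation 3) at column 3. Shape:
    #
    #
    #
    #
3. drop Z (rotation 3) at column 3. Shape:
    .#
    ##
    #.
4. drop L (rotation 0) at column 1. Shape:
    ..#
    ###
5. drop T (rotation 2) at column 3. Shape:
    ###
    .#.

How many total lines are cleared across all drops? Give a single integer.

Answer: 0

Derivation:
Drop 1: J rot3 at col 0 lands with bottom-row=0; cleared 0 line(s) (total 0); column heights now [1 3 0 0 0 0], max=3
Drop 2: I rot3 at col 3 lands with bottom-row=0; cleared 0 line(s) (total 0); column heights now [1 3 0 4 0 0], max=4
Drop 3: Z rot3 at col 3 lands with bottom-row=4; cleared 0 line(s) (total 0); column heights now [1 3 0 6 7 0], max=7
Drop 4: L rot0 at col 1 lands with bottom-row=6; cleared 0 line(s) (total 0); column heights now [1 7 7 8 7 0], max=8
Drop 5: T rot2 at col 3 lands with bottom-row=7; cleared 0 line(s) (total 0); column heights now [1 7 7 9 9 9], max=9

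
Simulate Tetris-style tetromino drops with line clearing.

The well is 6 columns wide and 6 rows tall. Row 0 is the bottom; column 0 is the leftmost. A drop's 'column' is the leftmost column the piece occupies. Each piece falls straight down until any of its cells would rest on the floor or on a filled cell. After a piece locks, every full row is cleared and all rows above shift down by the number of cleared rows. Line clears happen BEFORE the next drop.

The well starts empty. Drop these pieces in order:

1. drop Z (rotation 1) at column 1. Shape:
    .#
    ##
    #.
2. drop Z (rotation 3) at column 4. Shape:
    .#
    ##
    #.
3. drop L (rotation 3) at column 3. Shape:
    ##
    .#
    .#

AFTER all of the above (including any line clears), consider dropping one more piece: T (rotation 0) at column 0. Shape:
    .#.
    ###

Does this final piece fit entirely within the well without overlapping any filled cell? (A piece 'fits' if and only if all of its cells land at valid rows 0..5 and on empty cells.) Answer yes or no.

Answer: yes

Derivation:
Drop 1: Z rot1 at col 1 lands with bottom-row=0; cleared 0 line(s) (total 0); column heights now [0 2 3 0 0 0], max=3
Drop 2: Z rot3 at col 4 lands with bottom-row=0; cleared 0 line(s) (total 0); column heights now [0 2 3 0 2 3], max=3
Drop 3: L rot3 at col 3 lands with bottom-row=2; cleared 0 line(s) (total 0); column heights now [0 2 3 5 5 3], max=5
Test piece T rot0 at col 0 (width 3): heights before test = [0 2 3 5 5 3]; fits = True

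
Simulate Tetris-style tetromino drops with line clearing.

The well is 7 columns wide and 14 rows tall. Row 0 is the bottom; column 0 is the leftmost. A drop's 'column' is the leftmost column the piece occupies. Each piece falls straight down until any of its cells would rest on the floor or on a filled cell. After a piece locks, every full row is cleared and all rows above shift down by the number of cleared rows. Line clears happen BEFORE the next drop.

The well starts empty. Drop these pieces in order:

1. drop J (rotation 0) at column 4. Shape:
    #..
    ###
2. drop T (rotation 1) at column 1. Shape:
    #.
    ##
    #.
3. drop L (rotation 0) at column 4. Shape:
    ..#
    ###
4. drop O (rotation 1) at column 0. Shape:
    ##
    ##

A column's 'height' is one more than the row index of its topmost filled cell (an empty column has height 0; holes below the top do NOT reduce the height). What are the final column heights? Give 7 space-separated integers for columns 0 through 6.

Answer: 5 5 2 0 3 3 4

Derivation:
Drop 1: J rot0 at col 4 lands with bottom-row=0; cleared 0 line(s) (total 0); column heights now [0 0 0 0 2 1 1], max=2
Drop 2: T rot1 at col 1 lands with bottom-row=0; cleared 0 line(s) (total 0); column heights now [0 3 2 0 2 1 1], max=3
Drop 3: L rot0 at col 4 lands with bottom-row=2; cleared 0 line(s) (total 0); column heights now [0 3 2 0 3 3 4], max=4
Drop 4: O rot1 at col 0 lands with bottom-row=3; cleared 0 line(s) (total 0); column heights now [5 5 2 0 3 3 4], max=5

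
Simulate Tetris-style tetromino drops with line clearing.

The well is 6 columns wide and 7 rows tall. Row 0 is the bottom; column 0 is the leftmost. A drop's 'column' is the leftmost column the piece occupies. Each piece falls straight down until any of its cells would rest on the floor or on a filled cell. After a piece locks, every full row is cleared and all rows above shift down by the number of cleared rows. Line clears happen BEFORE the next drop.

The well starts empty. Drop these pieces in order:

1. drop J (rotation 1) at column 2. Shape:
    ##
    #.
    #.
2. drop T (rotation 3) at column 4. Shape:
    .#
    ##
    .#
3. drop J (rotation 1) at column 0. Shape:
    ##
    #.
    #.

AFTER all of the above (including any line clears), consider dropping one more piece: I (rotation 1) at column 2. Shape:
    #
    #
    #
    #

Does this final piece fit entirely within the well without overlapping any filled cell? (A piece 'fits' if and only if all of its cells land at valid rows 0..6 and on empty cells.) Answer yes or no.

Drop 1: J rot1 at col 2 lands with bottom-row=0; cleared 0 line(s) (total 0); column heights now [0 0 3 3 0 0], max=3
Drop 2: T rot3 at col 4 lands with bottom-row=0; cleared 0 line(s) (total 0); column heights now [0 0 3 3 2 3], max=3
Drop 3: J rot1 at col 0 lands with bottom-row=0; cleared 0 line(s) (total 0); column heights now [3 3 3 3 2 3], max=3
Test piece I rot1 at col 2 (width 1): heights before test = [3 3 3 3 2 3]; fits = True

Answer: yes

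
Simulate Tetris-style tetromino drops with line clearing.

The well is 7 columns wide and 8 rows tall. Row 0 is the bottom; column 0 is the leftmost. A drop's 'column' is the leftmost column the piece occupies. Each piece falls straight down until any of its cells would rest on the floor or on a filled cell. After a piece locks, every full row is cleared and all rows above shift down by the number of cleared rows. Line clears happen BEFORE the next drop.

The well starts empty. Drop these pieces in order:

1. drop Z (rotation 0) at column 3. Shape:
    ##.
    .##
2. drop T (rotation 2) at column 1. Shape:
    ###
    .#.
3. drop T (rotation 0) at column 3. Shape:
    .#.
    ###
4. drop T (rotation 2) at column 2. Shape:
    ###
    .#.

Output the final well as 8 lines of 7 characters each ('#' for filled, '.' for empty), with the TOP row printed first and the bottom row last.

Drop 1: Z rot0 at col 3 lands with bottom-row=0; cleared 0 line(s) (total 0); column heights now [0 0 0 2 2 1 0], max=2
Drop 2: T rot2 at col 1 lands with bottom-row=1; cleared 0 line(s) (total 0); column heights now [0 3 3 3 2 1 0], max=3
Drop 3: T rot0 at col 3 lands with bottom-row=3; cleared 0 line(s) (total 0); column heights now [0 3 3 4 5 4 0], max=5
Drop 4: T rot2 at col 2 lands with bottom-row=4; cleared 0 line(s) (total 0); column heights now [0 3 6 6 6 4 0], max=6

Answer: .......
.......
..###..
...##..
...###.
.###...
..###..
....##.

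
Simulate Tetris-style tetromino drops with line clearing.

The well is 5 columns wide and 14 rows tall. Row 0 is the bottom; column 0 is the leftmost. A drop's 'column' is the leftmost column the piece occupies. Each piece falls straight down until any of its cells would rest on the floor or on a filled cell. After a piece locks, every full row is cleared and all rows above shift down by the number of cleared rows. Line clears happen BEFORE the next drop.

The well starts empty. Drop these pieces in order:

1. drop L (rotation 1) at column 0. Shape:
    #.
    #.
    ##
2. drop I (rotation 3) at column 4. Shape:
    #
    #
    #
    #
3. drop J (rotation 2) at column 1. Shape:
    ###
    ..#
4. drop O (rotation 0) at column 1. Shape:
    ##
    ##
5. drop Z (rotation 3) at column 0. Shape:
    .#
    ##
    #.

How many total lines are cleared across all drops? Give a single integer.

Drop 1: L rot1 at col 0 lands with bottom-row=0; cleared 0 line(s) (total 0); column heights now [3 1 0 0 0], max=3
Drop 2: I rot3 at col 4 lands with bottom-row=0; cleared 0 line(s) (total 0); column heights now [3 1 0 0 4], max=4
Drop 3: J rot2 at col 1 lands with bottom-row=0; cleared 1 line(s) (total 1); column heights now [2 1 0 1 3], max=3
Drop 4: O rot0 at col 1 lands with bottom-row=1; cleared 0 line(s) (total 1); column heights now [2 3 3 1 3], max=3
Drop 5: Z rot3 at col 0 lands with bottom-row=2; cleared 0 line(s) (total 1); column heights now [4 5 3 1 3], max=5

Answer: 1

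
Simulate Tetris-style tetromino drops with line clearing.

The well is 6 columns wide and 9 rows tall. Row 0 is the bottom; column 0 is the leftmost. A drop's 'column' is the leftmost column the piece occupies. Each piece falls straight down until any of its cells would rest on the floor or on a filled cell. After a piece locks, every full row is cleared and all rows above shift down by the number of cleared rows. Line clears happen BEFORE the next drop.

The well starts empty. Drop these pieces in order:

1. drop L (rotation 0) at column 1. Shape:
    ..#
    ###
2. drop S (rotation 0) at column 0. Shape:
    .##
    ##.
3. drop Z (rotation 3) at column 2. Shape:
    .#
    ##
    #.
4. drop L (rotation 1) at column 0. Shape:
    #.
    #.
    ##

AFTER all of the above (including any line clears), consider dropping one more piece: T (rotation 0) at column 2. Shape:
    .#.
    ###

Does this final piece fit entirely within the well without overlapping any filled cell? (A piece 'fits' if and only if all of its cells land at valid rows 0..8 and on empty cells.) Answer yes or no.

Drop 1: L rot0 at col 1 lands with bottom-row=0; cleared 0 line(s) (total 0); column heights now [0 1 1 2 0 0], max=2
Drop 2: S rot0 at col 0 lands with bottom-row=1; cleared 0 line(s) (total 0); column heights now [2 3 3 2 0 0], max=3
Drop 3: Z rot3 at col 2 lands with bottom-row=3; cleared 0 line(s) (total 0); column heights now [2 3 5 6 0 0], max=6
Drop 4: L rot1 at col 0 lands with bottom-row=3; cleared 0 line(s) (total 0); column heights now [6 4 5 6 0 0], max=6
Test piece T rot0 at col 2 (width 3): heights before test = [6 4 5 6 0 0]; fits = True

Answer: yes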